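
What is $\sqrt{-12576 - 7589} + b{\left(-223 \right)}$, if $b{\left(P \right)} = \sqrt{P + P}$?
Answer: $i \left(\sqrt{446} + \sqrt{20165}\right) \approx 163.12 i$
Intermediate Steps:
$b{\left(P \right)} = \sqrt{2} \sqrt{P}$ ($b{\left(P \right)} = \sqrt{2 P} = \sqrt{2} \sqrt{P}$)
$\sqrt{-12576 - 7589} + b{\left(-223 \right)} = \sqrt{-12576 - 7589} + \sqrt{2} \sqrt{-223} = \sqrt{-20165} + \sqrt{2} i \sqrt{223} = i \sqrt{20165} + i \sqrt{446} = i \sqrt{446} + i \sqrt{20165}$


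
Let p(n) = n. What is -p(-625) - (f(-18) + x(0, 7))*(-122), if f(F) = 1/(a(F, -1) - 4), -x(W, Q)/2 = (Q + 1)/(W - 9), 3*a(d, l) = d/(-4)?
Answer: 35689/45 ≈ 793.09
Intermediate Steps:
a(d, l) = -d/12 (a(d, l) = (d/(-4))/3 = (d*(-1/4))/3 = (-d/4)/3 = -d/12)
x(W, Q) = -2*(1 + Q)/(-9 + W) (x(W, Q) = -2*(Q + 1)/(W - 9) = -2*(1 + Q)/(-9 + W))
f(F) = 1/(-4 - F/12) (f(F) = 1/(-F/12 - 4) = 1/(-4 - F/12))
-p(-625) - (f(-18) + x(0, 7))*(-122) = -1*(-625) - (-12/(48 - 18) + 2*(-1 - 1*7)/(-9 + 0))*(-122) = 625 - (-12/30 + 2*(-1 - 7)/(-9))*(-122) = 625 - (-12*1/30 + 2*(-1/9)*(-8))*(-122) = 625 - (-2/5 + 16/9)*(-122) = 625 - 62*(-122)/45 = 625 - 1*(-7564/45) = 625 + 7564/45 = 35689/45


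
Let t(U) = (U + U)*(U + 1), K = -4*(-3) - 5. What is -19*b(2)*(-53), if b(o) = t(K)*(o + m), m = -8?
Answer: -676704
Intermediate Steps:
K = 7 (K = 12 - 5 = 7)
t(U) = 2*U*(1 + U) (t(U) = (2*U)*(1 + U) = 2*U*(1 + U))
b(o) = -896 + 112*o (b(o) = (2*7*(1 + 7))*(o - 8) = (2*7*8)*(-8 + o) = 112*(-8 + o) = -896 + 112*o)
-19*b(2)*(-53) = -19*(-896 + 112*2)*(-53) = -19*(-896 + 224)*(-53) = -19*(-672)*(-53) = 12768*(-53) = -676704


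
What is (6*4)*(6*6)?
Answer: 864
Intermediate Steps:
(6*4)*(6*6) = 24*36 = 864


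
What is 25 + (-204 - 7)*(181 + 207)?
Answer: -81843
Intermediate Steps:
25 + (-204 - 7)*(181 + 207) = 25 - 211*388 = 25 - 81868 = -81843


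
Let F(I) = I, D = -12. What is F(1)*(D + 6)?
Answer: -6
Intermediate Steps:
F(1)*(D + 6) = 1*(-12 + 6) = 1*(-6) = -6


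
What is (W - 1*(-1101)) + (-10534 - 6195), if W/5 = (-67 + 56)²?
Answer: -15023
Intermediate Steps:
W = 605 (W = 5*(-67 + 56)² = 5*(-11)² = 5*121 = 605)
(W - 1*(-1101)) + (-10534 - 6195) = (605 - 1*(-1101)) + (-10534 - 6195) = (605 + 1101) - 16729 = 1706 - 16729 = -15023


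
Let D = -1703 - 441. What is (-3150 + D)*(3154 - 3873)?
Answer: 3806386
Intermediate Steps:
D = -2144
(-3150 + D)*(3154 - 3873) = (-3150 - 2144)*(3154 - 3873) = -5294*(-719) = 3806386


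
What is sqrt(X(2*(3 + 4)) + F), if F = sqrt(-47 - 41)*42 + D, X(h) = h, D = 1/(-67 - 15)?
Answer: sqrt(94054 + 564816*I*sqrt(22))/82 ≈ 14.287 + 13.789*I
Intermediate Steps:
D = -1/82 (D = 1/(-82) = -1/82 ≈ -0.012195)
F = -1/82 + 84*I*sqrt(22) (F = sqrt(-47 - 41)*42 - 1/82 = sqrt(-88)*42 - 1/82 = (2*I*sqrt(22))*42 - 1/82 = 84*I*sqrt(22) - 1/82 = -1/82 + 84*I*sqrt(22) ≈ -0.012195 + 394.0*I)
sqrt(X(2*(3 + 4)) + F) = sqrt(2*(3 + 4) + (-1/82 + 84*I*sqrt(22))) = sqrt(2*7 + (-1/82 + 84*I*sqrt(22))) = sqrt(14 + (-1/82 + 84*I*sqrt(22))) = sqrt(1147/82 + 84*I*sqrt(22))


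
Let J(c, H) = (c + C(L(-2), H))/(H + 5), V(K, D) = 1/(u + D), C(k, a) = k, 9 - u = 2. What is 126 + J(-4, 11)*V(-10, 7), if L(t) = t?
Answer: 14109/112 ≈ 125.97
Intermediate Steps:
u = 7 (u = 9 - 1*2 = 9 - 2 = 7)
V(K, D) = 1/(7 + D)
J(c, H) = (-2 + c)/(5 + H) (J(c, H) = (c - 2)/(H + 5) = (-2 + c)/(5 + H))
126 + J(-4, 11)*V(-10, 7) = 126 + ((-2 - 4)/(5 + 11))/(7 + 7) = 126 + (-6/16)/14 = 126 + ((1/16)*(-6))*(1/14) = 126 - 3/8*1/14 = 126 - 3/112 = 14109/112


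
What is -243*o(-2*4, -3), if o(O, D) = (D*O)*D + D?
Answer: 18225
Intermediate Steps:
o(O, D) = D + O*D**2 (o(O, D) = O*D**2 + D = D + O*D**2)
-243*o(-2*4, -3) = -(-729)*(1 - (-6)*4) = -(-729)*(1 - 3*(-8)) = -(-729)*(1 + 24) = -(-729)*25 = -243*(-75) = 18225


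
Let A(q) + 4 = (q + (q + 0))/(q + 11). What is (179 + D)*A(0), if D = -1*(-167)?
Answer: -1384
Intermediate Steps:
D = 167
A(q) = -4 + 2*q/(11 + q) (A(q) = -4 + (q + (q + 0))/(q + 11) = -4 + (q + q)/(11 + q) = -4 + (2*q)/(11 + q) = -4 + 2*q/(11 + q))
(179 + D)*A(0) = (179 + 167)*(2*(-22 - 1*0)/(11 + 0)) = 346*(2*(-22 + 0)/11) = 346*(2*(1/11)*(-22)) = 346*(-4) = -1384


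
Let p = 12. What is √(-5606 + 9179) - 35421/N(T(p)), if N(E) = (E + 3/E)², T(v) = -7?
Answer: -1735629/2704 + 3*√397 ≈ -582.10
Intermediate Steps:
√(-5606 + 9179) - 35421/N(T(p)) = √(-5606 + 9179) - 35421*49/(3 + (-7)²)² = √3573 - 35421*49/(3 + 49)² = 3*√397 - 35421/((1/49)*52²) = 3*√397 - 35421/((1/49)*2704) = 3*√397 - 35421/2704/49 = 3*√397 - 35421*49/2704 = 3*√397 - 1735629/2704 = -1735629/2704 + 3*√397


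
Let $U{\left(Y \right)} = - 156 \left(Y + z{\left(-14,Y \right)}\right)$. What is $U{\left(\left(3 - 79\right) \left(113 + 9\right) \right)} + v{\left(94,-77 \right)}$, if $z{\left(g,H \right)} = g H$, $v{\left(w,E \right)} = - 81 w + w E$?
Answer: $-18818468$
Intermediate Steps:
$v{\left(w,E \right)} = - 81 w + E w$
$z{\left(g,H \right)} = H g$
$U{\left(Y \right)} = 2028 Y$ ($U{\left(Y \right)} = - 156 \left(Y + Y \left(-14\right)\right) = - 156 \left(Y - 14 Y\right) = - 156 \left(- 13 Y\right) = 2028 Y$)
$U{\left(\left(3 - 79\right) \left(113 + 9\right) \right)} + v{\left(94,-77 \right)} = 2028 \left(3 - 79\right) \left(113 + 9\right) + 94 \left(-81 - 77\right) = 2028 \left(\left(-76\right) 122\right) + 94 \left(-158\right) = 2028 \left(-9272\right) - 14852 = -18803616 - 14852 = -18818468$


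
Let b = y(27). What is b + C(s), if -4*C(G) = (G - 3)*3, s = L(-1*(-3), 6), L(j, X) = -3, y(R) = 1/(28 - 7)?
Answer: 191/42 ≈ 4.5476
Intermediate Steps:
y(R) = 1/21
b = 1/21 ≈ 0.047619
s = -3
C(G) = 9/4 - 3*G/4 (C(G) = -(G - 3)*3/4 = -(-3 + G)*3/4 = -(-9 + 3*G)/4 = 9/4 - 3*G/4)
b + C(s) = 1/21 + (9/4 - ¾*(-3)) = 1/21 + (9/4 + 9/4) = 1/21 + 9/2 = 191/42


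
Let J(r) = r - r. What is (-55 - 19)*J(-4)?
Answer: 0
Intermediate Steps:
J(r) = 0
(-55 - 19)*J(-4) = (-55 - 19)*0 = -74*0 = 0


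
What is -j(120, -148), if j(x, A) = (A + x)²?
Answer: -784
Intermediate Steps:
-j(120, -148) = -(-148 + 120)² = -1*(-28)² = -1*784 = -784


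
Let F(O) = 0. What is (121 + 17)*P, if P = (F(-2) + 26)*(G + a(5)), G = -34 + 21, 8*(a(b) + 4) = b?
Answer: -117507/2 ≈ -58754.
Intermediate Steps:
a(b) = -4 + b/8
G = -13
P = -1703/4 (P = (0 + 26)*(-13 + (-4 + (⅛)*5)) = 26*(-13 + (-4 + 5/8)) = 26*(-13 - 27/8) = 26*(-131/8) = -1703/4 ≈ -425.75)
(121 + 17)*P = (121 + 17)*(-1703/4) = 138*(-1703/4) = -117507/2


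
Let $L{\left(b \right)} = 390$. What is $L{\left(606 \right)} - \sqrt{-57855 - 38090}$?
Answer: $390 - i \sqrt{95945} \approx 390.0 - 309.75 i$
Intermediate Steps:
$L{\left(606 \right)} - \sqrt{-57855 - 38090} = 390 - \sqrt{-57855 - 38090} = 390 - \sqrt{-95945} = 390 - i \sqrt{95945}$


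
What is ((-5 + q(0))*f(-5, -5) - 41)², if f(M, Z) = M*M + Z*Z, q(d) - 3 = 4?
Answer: 3481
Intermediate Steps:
q(d) = 7 (q(d) = 3 + 4 = 7)
f(M, Z) = M² + Z²
((-5 + q(0))*f(-5, -5) - 41)² = ((-5 + 7)*((-5)² + (-5)²) - 41)² = (2*(25 + 25) - 41)² = (2*50 - 41)² = (100 - 41)² = 59² = 3481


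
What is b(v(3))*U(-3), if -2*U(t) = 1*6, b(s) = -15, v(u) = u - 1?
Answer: 45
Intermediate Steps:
v(u) = -1 + u
U(t) = -3 (U(t) = -6/2 = -½*6 = -3)
b(v(3))*U(-3) = -15*(-3) = 45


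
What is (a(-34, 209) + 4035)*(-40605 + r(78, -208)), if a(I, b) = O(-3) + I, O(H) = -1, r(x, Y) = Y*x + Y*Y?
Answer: -54260000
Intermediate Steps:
r(x, Y) = Y² + Y*x (r(x, Y) = Y*x + Y² = Y² + Y*x)
a(I, b) = -1 + I
(a(-34, 209) + 4035)*(-40605 + r(78, -208)) = ((-1 - 34) + 4035)*(-40605 - 208*(-208 + 78)) = (-35 + 4035)*(-40605 - 208*(-130)) = 4000*(-40605 + 27040) = 4000*(-13565) = -54260000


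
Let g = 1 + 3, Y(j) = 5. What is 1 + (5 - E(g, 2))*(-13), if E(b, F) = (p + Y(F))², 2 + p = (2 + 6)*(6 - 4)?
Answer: 4629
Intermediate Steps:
p = 14 (p = -2 + (2 + 6)*(6 - 4) = -2 + 8*2 = -2 + 16 = 14)
g = 4
E(b, F) = 361 (E(b, F) = (14 + 5)² = 19² = 361)
1 + (5 - E(g, 2))*(-13) = 1 + (5 - 1*361)*(-13) = 1 + (5 - 361)*(-13) = 1 - 356*(-13) = 1 + 4628 = 4629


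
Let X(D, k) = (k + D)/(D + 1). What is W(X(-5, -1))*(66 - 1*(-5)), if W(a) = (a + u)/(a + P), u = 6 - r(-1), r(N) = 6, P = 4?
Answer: 213/11 ≈ 19.364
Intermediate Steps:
u = 0 (u = 6 - 1*6 = 6 - 6 = 0)
X(D, k) = (D + k)/(1 + D)
W(a) = a/(4 + a) (W(a) = (a + 0)/(a + 4) = a/(4 + a))
W(X(-5, -1))*(66 - 1*(-5)) = (((-5 - 1)/(1 - 5))/(4 + (-5 - 1)/(1 - 5)))*(66 - 1*(-5)) = ((-6/(-4))/(4 - 6/(-4)))*(66 + 5) = ((-1/4*(-6))/(4 - 1/4*(-6)))*71 = (3/(2*(4 + 3/2)))*71 = (3/(2*(11/2)))*71 = ((3/2)*(2/11))*71 = (3/11)*71 = 213/11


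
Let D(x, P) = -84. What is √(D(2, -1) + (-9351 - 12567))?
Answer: I*√22002 ≈ 148.33*I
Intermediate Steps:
√(D(2, -1) + (-9351 - 12567)) = √(-84 + (-9351 - 12567)) = √(-84 - 21918) = √(-22002) = I*√22002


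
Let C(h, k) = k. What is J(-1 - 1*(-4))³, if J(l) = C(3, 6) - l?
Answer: 27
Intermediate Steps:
J(l) = 6 - l
J(-1 - 1*(-4))³ = (6 - (-1 - 1*(-4)))³ = (6 - (-1 + 4))³ = (6 - 1*3)³ = (6 - 3)³ = 3³ = 27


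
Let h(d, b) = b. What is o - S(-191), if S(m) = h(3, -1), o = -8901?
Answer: -8900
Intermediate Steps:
S(m) = -1
o - S(-191) = -8901 - 1*(-1) = -8901 + 1 = -8900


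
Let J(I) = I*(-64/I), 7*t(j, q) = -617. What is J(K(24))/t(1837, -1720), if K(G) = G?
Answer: 448/617 ≈ 0.72609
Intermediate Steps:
t(j, q) = -617/7 (t(j, q) = (1/7)*(-617) = -617/7)
J(I) = -64
J(K(24))/t(1837, -1720) = -64/(-617/7) = -64*(-7/617) = 448/617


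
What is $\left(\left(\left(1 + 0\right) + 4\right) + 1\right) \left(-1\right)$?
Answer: $-6$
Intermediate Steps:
$\left(\left(\left(1 + 0\right) + 4\right) + 1\right) \left(-1\right) = \left(\left(1 + 4\right) + 1\right) \left(-1\right) = \left(5 + 1\right) \left(-1\right) = 6 \left(-1\right) = -6$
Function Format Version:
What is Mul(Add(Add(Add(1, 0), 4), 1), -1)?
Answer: -6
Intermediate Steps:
Mul(Add(Add(Add(1, 0), 4), 1), -1) = Mul(Add(Add(1, 4), 1), -1) = Mul(Add(5, 1), -1) = Mul(6, -1) = -6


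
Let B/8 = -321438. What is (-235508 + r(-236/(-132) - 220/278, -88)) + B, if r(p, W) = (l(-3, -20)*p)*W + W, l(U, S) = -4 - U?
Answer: -1170524132/417 ≈ -2.8070e+6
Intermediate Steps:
B = -2571504 (B = 8*(-321438) = -2571504)
r(p, W) = W - W*p (r(p, W) = ((-4 - 1*(-3))*p)*W + W = ((-4 + 3)*p)*W + W = (-p)*W + W = -W*p + W = W - W*p)
(-235508 + r(-236/(-132) - 220/278, -88)) + B = (-235508 - 88*(1 - (-236/(-132) - 220/278))) - 2571504 = (-235508 - 88*(1 - (-236*(-1/132) - 220*1/278))) - 2571504 = (-235508 - 88*(1 - (59/33 - 110/139))) - 2571504 = (-235508 - 88*(1 - 1*4571/4587)) - 2571504 = (-235508 - 88*(1 - 4571/4587)) - 2571504 = (-235508 - 88*16/4587) - 2571504 = (-235508 - 128/417) - 2571504 = -98206964/417 - 2571504 = -1170524132/417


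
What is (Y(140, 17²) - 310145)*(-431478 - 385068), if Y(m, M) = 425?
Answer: 252900627120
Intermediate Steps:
(Y(140, 17²) - 310145)*(-431478 - 385068) = (425 - 310145)*(-431478 - 385068) = -309720*(-816546) = 252900627120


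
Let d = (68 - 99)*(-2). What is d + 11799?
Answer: 11861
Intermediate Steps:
d = 62 (d = -31*(-2) = 62)
d + 11799 = 62 + 11799 = 11861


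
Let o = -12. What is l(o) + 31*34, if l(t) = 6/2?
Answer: 1057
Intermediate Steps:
l(t) = 3 (l(t) = 6*(½) = 3)
l(o) + 31*34 = 3 + 31*34 = 3 + 1054 = 1057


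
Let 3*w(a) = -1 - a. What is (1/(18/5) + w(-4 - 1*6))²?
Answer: 3481/324 ≈ 10.744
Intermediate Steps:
w(a) = -⅓ - a/3 (w(a) = (-1 - a)/3 = -⅓ - a/3)
(1/(18/5) + w(-4 - 1*6))² = (1/(18/5) + (-⅓ - (-4 - 1*6)/3))² = (1/(18*(⅕)) + (-⅓ - (-4 - 6)/3))² = (1/(18/5) + (-⅓ - ⅓*(-10)))² = (5/18 + (-⅓ + 10/3))² = (5/18 + 3)² = (59/18)² = 3481/324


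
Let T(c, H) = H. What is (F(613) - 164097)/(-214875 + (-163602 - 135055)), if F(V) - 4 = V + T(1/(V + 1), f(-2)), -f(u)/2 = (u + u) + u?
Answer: 40867/128383 ≈ 0.31832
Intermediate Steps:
f(u) = -6*u (f(u) = -2*((u + u) + u) = -2*(2*u + u) = -6*u)
F(V) = 16 + V (F(V) = 4 + (V - 6*(-2)) = 4 + (V + 12) = 4 + (12 + V) = 16 + V)
(F(613) - 164097)/(-214875 + (-163602 - 135055)) = ((16 + 613) - 164097)/(-214875 + (-163602 - 135055)) = (629 - 164097)/(-214875 - 298657) = -163468/(-513532) = -163468*(-1/513532) = 40867/128383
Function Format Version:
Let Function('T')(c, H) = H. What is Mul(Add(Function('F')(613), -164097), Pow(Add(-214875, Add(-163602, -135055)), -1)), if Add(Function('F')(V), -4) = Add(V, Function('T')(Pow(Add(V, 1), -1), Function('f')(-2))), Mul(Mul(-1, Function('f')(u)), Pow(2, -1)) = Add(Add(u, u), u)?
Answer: Rational(40867, 128383) ≈ 0.31832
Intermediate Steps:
Function('f')(u) = Mul(-6, u) (Function('f')(u) = Mul(-2, Add(Add(u, u), u)) = Mul(-2, Add(Mul(2, u), u)) = Mul(-2, Mul(3, u)) = Mul(-6, u))
Function('F')(V) = Add(16, V) (Function('F')(V) = Add(4, Add(V, Mul(-6, -2))) = Add(4, Add(V, 12)) = Add(4, Add(12, V)) = Add(16, V))
Mul(Add(Function('F')(613), -164097), Pow(Add(-214875, Add(-163602, -135055)), -1)) = Mul(Add(Add(16, 613), -164097), Pow(Add(-214875, Add(-163602, -135055)), -1)) = Mul(Add(629, -164097), Pow(Add(-214875, -298657), -1)) = Mul(-163468, Pow(-513532, -1)) = Mul(-163468, Rational(-1, 513532)) = Rational(40867, 128383)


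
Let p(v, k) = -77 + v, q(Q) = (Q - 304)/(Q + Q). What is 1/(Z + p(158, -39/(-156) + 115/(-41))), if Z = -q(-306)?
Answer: 306/24481 ≈ 0.012499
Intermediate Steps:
q(Q) = (-304 + Q)/(2*Q) (q(Q) = (-304 + Q)/((2*Q)) = (-304 + Q)*(1/(2*Q)) = (-304 + Q)/(2*Q))
Z = -305/306 (Z = -(-304 - 306)/(2*(-306)) = -(-1)*(-610)/(2*306) = -1*305/306 = -305/306 ≈ -0.99673)
1/(Z + p(158, -39/(-156) + 115/(-41))) = 1/(-305/306 + (-77 + 158)) = 1/(-305/306 + 81) = 1/(24481/306) = 306/24481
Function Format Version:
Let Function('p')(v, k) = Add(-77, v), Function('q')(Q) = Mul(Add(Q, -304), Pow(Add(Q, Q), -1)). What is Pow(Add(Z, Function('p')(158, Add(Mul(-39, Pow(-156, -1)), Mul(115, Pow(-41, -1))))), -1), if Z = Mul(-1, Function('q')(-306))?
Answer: Rational(306, 24481) ≈ 0.012499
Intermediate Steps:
Function('q')(Q) = Mul(Rational(1, 2), Pow(Q, -1), Add(-304, Q)) (Function('q')(Q) = Mul(Add(-304, Q), Pow(Mul(2, Q), -1)) = Mul(Add(-304, Q), Mul(Rational(1, 2), Pow(Q, -1))) = Mul(Rational(1, 2), Pow(Q, -1), Add(-304, Q)))
Z = Rational(-305, 306) (Z = Mul(-1, Mul(Rational(1, 2), Pow(-306, -1), Add(-304, -306))) = Mul(-1, Mul(Rational(1, 2), Rational(-1, 306), -610)) = Mul(-1, Rational(305, 306)) = Rational(-305, 306) ≈ -0.99673)
Pow(Add(Z, Function('p')(158, Add(Mul(-39, Pow(-156, -1)), Mul(115, Pow(-41, -1))))), -1) = Pow(Add(Rational(-305, 306), Add(-77, 158)), -1) = Pow(Add(Rational(-305, 306), 81), -1) = Pow(Rational(24481, 306), -1) = Rational(306, 24481)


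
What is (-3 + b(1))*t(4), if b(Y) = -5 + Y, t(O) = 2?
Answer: -14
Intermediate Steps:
(-3 + b(1))*t(4) = (-3 + (-5 + 1))*2 = (-3 - 4)*2 = -7*2 = -14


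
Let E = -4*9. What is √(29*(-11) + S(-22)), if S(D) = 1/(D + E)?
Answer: I*√1073174/58 ≈ 17.861*I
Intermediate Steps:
E = -36
S(D) = 1/(-36 + D) (S(D) = 1/(D - 36) = 1/(-36 + D))
√(29*(-11) + S(-22)) = √(29*(-11) + 1/(-36 - 22)) = √(-319 + 1/(-58)) = √(-319 - 1/58) = √(-18503/58) = I*√1073174/58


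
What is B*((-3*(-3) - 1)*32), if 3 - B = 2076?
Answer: -530688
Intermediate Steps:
B = -2073 (B = 3 - 1*2076 = 3 - 2076 = -2073)
B*((-3*(-3) - 1)*32) = -2073*(-3*(-3) - 1)*32 = -2073*(9 - 1)*32 = -16584*32 = -2073*256 = -530688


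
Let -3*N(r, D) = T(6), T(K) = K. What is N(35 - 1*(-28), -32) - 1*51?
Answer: -53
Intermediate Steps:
N(r, D) = -2 (N(r, D) = -⅓*6 = -2)
N(35 - 1*(-28), -32) - 1*51 = -2 - 1*51 = -2 - 51 = -53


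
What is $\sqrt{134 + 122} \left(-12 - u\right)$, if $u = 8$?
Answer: $-320$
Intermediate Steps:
$\sqrt{134 + 122} \left(-12 - u\right) = \sqrt{134 + 122} \left(-12 - 8\right) = \sqrt{256} \left(-12 - 8\right) = 16 \left(-20\right) = -320$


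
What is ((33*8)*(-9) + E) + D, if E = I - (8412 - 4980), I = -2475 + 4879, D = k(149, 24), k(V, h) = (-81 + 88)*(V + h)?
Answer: -2193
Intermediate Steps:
k(V, h) = 7*V + 7*h (k(V, h) = 7*(V + h) = 7*V + 7*h)
D = 1211 (D = 7*149 + 7*24 = 1043 + 168 = 1211)
I = 2404
E = -1028 (E = 2404 - (8412 - 4980) = 2404 - 1*3432 = 2404 - 3432 = -1028)
((33*8)*(-9) + E) + D = ((33*8)*(-9) - 1028) + 1211 = (264*(-9) - 1028) + 1211 = (-2376 - 1028) + 1211 = -3404 + 1211 = -2193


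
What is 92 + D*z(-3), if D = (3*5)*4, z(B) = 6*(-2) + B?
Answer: -808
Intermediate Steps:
z(B) = -12 + B
D = 60 (D = 15*4 = 60)
92 + D*z(-3) = 92 + 60*(-12 - 3) = 92 + 60*(-15) = 92 - 900 = -808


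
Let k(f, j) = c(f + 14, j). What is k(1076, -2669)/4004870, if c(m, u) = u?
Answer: -2669/4004870 ≈ -0.00066644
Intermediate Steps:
k(f, j) = j
k(1076, -2669)/4004870 = -2669/4004870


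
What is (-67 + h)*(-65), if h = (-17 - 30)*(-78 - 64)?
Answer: -429455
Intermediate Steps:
h = 6674 (h = -47*(-142) = 6674)
(-67 + h)*(-65) = (-67 + 6674)*(-65) = 6607*(-65) = -429455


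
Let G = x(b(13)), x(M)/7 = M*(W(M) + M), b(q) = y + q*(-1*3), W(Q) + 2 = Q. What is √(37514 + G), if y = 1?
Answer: √58262 ≈ 241.38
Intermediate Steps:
W(Q) = -2 + Q
b(q) = 1 - 3*q (b(q) = 1 + q*(-1*3) = 1 + q*(-3) = 1 - 3*q)
x(M) = 7*M*(-2 + 2*M) (x(M) = 7*(M*((-2 + M) + M)) = 7*(M*(-2 + 2*M)) = 7*M*(-2 + 2*M))
G = 20748 (G = 14*(1 - 3*13)*(-1 + (1 - 3*13)) = 14*(1 - 39)*(-1 + (1 - 39)) = 14*(-38)*(-1 - 38) = 14*(-38)*(-39) = 20748)
√(37514 + G) = √(37514 + 20748) = √58262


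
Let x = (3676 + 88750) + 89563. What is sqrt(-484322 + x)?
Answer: I*sqrt(302333) ≈ 549.85*I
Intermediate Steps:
x = 181989 (x = 92426 + 89563 = 181989)
sqrt(-484322 + x) = sqrt(-484322 + 181989) = sqrt(-302333) = I*sqrt(302333)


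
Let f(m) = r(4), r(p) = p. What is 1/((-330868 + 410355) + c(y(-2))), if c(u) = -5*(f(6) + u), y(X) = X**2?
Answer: 1/79447 ≈ 1.2587e-5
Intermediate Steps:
f(m) = 4
c(u) = -20 - 5*u (c(u) = -5*(4 + u) = -20 - 5*u)
1/((-330868 + 410355) + c(y(-2))) = 1/((-330868 + 410355) + (-20 - 5*(-2)**2)) = 1/(79487 + (-20 - 5*4)) = 1/(79487 + (-20 - 20)) = 1/(79487 - 40) = 1/79447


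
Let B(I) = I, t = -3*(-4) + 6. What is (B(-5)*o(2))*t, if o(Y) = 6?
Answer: -540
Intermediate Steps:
t = 18 (t = 12 + 6 = 18)
(B(-5)*o(2))*t = -5*6*18 = -30*18 = -540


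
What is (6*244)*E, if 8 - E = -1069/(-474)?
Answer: 664412/79 ≈ 8410.3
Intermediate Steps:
E = 2723/474 (E = 8 - (-1069)/(-474) = 8 - (-1069)*(-1)/474 = 8 - 1*1069/474 = 8 - 1069/474 = 2723/474 ≈ 5.7447)
(6*244)*E = (6*244)*(2723/474) = 1464*(2723/474) = 664412/79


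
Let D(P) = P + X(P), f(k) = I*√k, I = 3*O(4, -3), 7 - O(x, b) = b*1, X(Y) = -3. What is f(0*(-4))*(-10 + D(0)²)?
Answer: 0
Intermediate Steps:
O(x, b) = 7 - b
I = 30 (I = 3*(7 - 1*(-3)) = 3*(7 + 3) = 3*10 = 30)
f(k) = 30*√k
D(P) = -3 + P (D(P) = P - 3 = -3 + P)
f(0*(-4))*(-10 + D(0)²) = (30*√(0*(-4)))*(-10 + (-3 + 0)²) = (30*√0)*(-10 + (-3)²) = (30*0)*(-10 + 9) = 0*(-1) = 0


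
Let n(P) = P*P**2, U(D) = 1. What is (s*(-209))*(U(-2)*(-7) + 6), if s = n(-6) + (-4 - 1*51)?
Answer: -56639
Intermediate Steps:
n(P) = P**3
s = -271 (s = (-6)**3 + (-4 - 1*51) = -216 + (-4 - 51) = -216 - 55 = -271)
(s*(-209))*(U(-2)*(-7) + 6) = (-271*(-209))*(1*(-7) + 6) = 56639*(-7 + 6) = 56639*(-1) = -56639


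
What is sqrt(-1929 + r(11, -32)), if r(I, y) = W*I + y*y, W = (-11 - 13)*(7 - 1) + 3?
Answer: 2*I*sqrt(614) ≈ 49.558*I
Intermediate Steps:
W = -141 (W = -24*6 + 3 = -144 + 3 = -141)
r(I, y) = y**2 - 141*I (r(I, y) = -141*I + y*y = -141*I + y**2 = y**2 - 141*I)
sqrt(-1929 + r(11, -32)) = sqrt(-1929 + ((-32)**2 - 141*11)) = sqrt(-1929 + (1024 - 1551)) = sqrt(-1929 - 527) = sqrt(-2456) = 2*I*sqrt(614)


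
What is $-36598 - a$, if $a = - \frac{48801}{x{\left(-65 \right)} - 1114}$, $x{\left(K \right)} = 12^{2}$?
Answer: $- \frac{35548861}{970} \approx -36648.0$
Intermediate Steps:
$x{\left(K \right)} = 144$
$a = \frac{48801}{970}$ ($a = - \frac{48801}{144 - 1114} = - \frac{48801}{-970} = \left(-48801\right) \left(- \frac{1}{970}\right) = \frac{48801}{970} \approx 50.31$)
$-36598 - a = -36598 - \frac{48801}{970} = - \frac{35548861}{970}$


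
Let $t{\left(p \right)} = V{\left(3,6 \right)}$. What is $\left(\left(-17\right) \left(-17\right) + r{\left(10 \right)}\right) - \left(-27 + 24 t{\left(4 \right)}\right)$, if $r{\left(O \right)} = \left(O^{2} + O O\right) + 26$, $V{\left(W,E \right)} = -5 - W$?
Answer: $734$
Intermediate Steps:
$t{\left(p \right)} = -8$ ($t{\left(p \right)} = -5 - 3 = -8$)
$r{\left(O \right)} = 26 + 2 O^{2}$ ($r{\left(O \right)} = \left(O^{2} + O^{2}\right) + 26 = 2 O^{2} + 26 = 26 + 2 O^{2}$)
$\left(\left(-17\right) \left(-17\right) + r{\left(10 \right)}\right) - \left(-27 + 24 t{\left(4 \right)}\right) = \left(\left(-17\right) \left(-17\right) + \left(26 + 2 \cdot 10^{2}\right)\right) + \left(\left(-24\right) \left(-8\right) + 27\right) = \left(289 + \left(26 + 2 \cdot 100\right)\right) + \left(192 + 27\right) = \left(289 + \left(26 + 200\right)\right) + 219 = \left(289 + 226\right) + 219 = 515 + 219 = 734$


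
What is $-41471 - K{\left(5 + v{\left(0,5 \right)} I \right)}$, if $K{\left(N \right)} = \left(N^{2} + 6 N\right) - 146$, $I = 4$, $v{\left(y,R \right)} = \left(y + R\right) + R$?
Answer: $-43620$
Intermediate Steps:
$v{\left(y,R \right)} = y + 2 R$ ($v{\left(y,R \right)} = \left(R + y\right) + R = y + 2 R$)
$K{\left(N \right)} = -146 + N^{2} + 6 N$
$-41471 - K{\left(5 + v{\left(0,5 \right)} I \right)} = -41471 - \left(-146 + \left(5 + \left(0 + 2 \cdot 5\right) 4\right)^{2} + 6 \left(5 + \left(0 + 2 \cdot 5\right) 4\right)\right) = -41471 - \left(-146 + \left(5 + \left(0 + 10\right) 4\right)^{2} + 6 \left(5 + \left(0 + 10\right) 4\right)\right) = -41471 - \left(-146 + \left(5 + 10 \cdot 4\right)^{2} + 6 \left(5 + 10 \cdot 4\right)\right) = -41471 - \left(-146 + \left(5 + 40\right)^{2} + 6 \left(5 + 40\right)\right) = -41471 - \left(-146 + 45^{2} + 6 \cdot 45\right) = -41471 - \left(-146 + 2025 + 270\right) = -41471 - 2149 = -43620$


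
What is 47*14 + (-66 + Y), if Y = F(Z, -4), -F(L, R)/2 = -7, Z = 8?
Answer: 606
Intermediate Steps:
F(L, R) = 14 (F(L, R) = -2*(-7) = 14)
Y = 14
47*14 + (-66 + Y) = 47*14 + (-66 + 14) = 658 - 52 = 606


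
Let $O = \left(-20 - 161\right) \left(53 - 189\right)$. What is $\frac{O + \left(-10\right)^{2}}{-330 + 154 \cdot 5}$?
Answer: $\frac{6179}{110} \approx 56.173$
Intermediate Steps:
$O = 24616$ ($O = \left(-181\right) \left(-136\right) = 24616$)
$\frac{O + \left(-10\right)^{2}}{-330 + 154 \cdot 5} = \frac{24616 + \left(-10\right)^{2}}{-330 + 154 \cdot 5} = \frac{24616 + 100}{-330 + 770} = \frac{24716}{440} = 24716 \cdot \frac{1}{440} = \frac{6179}{110}$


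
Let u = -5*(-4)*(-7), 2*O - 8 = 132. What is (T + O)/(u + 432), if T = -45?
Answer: 25/292 ≈ 0.085616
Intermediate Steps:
O = 70 (O = 4 + (½)*132 = 4 + 66 = 70)
u = -140 (u = 20*(-7) = -140)
(T + O)/(u + 432) = (-45 + 70)/(-140 + 432) = 25/292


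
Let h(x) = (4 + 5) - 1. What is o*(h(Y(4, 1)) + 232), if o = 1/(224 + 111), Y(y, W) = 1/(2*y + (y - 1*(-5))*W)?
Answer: 48/67 ≈ 0.71642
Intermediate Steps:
Y(y, W) = 1/(2*y + W*(5 + y)) (Y(y, W) = 1/(2*y + (y + 5)*W) = 1/(2*y + (5 + y)*W) = 1/(2*y + W*(5 + y)))
o = 1/335 ≈ 0.0029851
h(x) = 8 (h(x) = 9 - 1 = 8)
o*(h(Y(4, 1)) + 232) = (8 + 232)/335 = (1/335)*240 = 48/67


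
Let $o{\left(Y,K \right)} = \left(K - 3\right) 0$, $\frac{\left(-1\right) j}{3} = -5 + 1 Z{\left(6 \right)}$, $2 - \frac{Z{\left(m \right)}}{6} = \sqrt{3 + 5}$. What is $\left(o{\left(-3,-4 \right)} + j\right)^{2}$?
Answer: $3033 - 1512 \sqrt{2} \approx 894.71$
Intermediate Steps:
$Z{\left(m \right)} = 12 - 12 \sqrt{2}$ ($Z{\left(m \right)} = 12 - 6 \sqrt{3 + 5} = 12 - 6 \sqrt{8} = 12 - 6 \cdot 2 \sqrt{2} = 12 - 12 \sqrt{2}$)
$j = -21 + 36 \sqrt{2}$ ($j = - 3 \left(-5 + 1 \left(12 - 12 \sqrt{2}\right)\right) = - 3 \left(-5 + \left(12 - 12 \sqrt{2}\right)\right) = - 3 \left(7 - 12 \sqrt{2}\right) = -21 + 36 \sqrt{2} \approx 29.912$)
$o{\left(Y,K \right)} = 0$ ($o{\left(Y,K \right)} = \left(-3 + K\right) 0 = 0$)
$\left(o{\left(-3,-4 \right)} + j\right)^{2} = \left(0 - \left(21 - 36 \sqrt{2}\right)\right)^{2} = \left(-21 + 36 \sqrt{2}\right)^{2}$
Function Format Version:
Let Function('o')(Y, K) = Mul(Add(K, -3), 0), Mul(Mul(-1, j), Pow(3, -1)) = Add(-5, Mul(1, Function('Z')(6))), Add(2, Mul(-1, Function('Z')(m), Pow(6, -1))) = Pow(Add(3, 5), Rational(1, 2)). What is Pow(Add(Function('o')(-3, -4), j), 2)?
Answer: Add(3033, Mul(-1512, Pow(2, Rational(1, 2)))) ≈ 894.71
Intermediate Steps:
Function('Z')(m) = Add(12, Mul(-12, Pow(2, Rational(1, 2)))) (Function('Z')(m) = Add(12, Mul(-6, Pow(Add(3, 5), Rational(1, 2)))) = Add(12, Mul(-6, Pow(8, Rational(1, 2)))) = Add(12, Mul(-6, Mul(2, Pow(2, Rational(1, 2))))) = Add(12, Mul(-12, Pow(2, Rational(1, 2)))))
j = Add(-21, Mul(36, Pow(2, Rational(1, 2)))) (j = Mul(-3, Add(-5, Mul(1, Add(12, Mul(-12, Pow(2, Rational(1, 2))))))) = Mul(-3, Add(-5, Add(12, Mul(-12, Pow(2, Rational(1, 2)))))) = Mul(-3, Add(7, Mul(-12, Pow(2, Rational(1, 2))))) = Add(-21, Mul(36, Pow(2, Rational(1, 2)))) ≈ 29.912)
Function('o')(Y, K) = 0 (Function('o')(Y, K) = Mul(Add(-3, K), 0) = 0)
Pow(Add(Function('o')(-3, -4), j), 2) = Pow(Add(0, Add(-21, Mul(36, Pow(2, Rational(1, 2))))), 2) = Pow(Add(-21, Mul(36, Pow(2, Rational(1, 2)))), 2)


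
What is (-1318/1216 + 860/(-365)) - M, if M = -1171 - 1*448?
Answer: 71705013/44384 ≈ 1615.6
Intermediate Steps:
M = -1619 (M = -1171 - 448 = -1619)
(-1318/1216 + 860/(-365)) - M = (-1318/1216 + 860/(-365)) - 1*(-1619) = (-1318*1/1216 + 860*(-1/365)) + 1619 = (-659/608 - 172/73) + 1619 = -152683/44384 + 1619 = 71705013/44384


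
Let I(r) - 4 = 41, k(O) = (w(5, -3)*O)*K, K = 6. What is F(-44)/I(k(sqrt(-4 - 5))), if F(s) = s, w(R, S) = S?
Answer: -44/45 ≈ -0.97778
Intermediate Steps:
k(O) = -18*O (k(O) = -3*O*6 = -18*O)
I(r) = 45 (I(r) = 4 + 41 = 45)
F(-44)/I(k(sqrt(-4 - 5))) = -44/45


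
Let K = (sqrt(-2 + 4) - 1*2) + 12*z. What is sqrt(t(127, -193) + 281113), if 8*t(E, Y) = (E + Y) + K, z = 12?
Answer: sqrt(4497960 + 2*sqrt(2))/4 ≈ 530.21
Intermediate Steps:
K = 142 + sqrt(2) (K = (sqrt(-2 + 4) - 1*2) + 12*12 = (sqrt(2) - 2) + 144 = (-2 + sqrt(2)) + 144 = 142 + sqrt(2) ≈ 143.41)
t(E, Y) = 71/4 + E/8 + Y/8 + sqrt(2)/8 (t(E, Y) = ((E + Y) + (142 + sqrt(2)))/8 = (142 + E + Y + sqrt(2))/8 = 71/4 + E/8 + Y/8 + sqrt(2)/8)
sqrt(t(127, -193) + 281113) = sqrt((71/4 + (1/8)*127 + (1/8)*(-193) + sqrt(2)/8) + 281113) = sqrt((71/4 + 127/8 - 193/8 + sqrt(2)/8) + 281113) = sqrt((19/2 + sqrt(2)/8) + 281113) = sqrt(562245/2 + sqrt(2)/8)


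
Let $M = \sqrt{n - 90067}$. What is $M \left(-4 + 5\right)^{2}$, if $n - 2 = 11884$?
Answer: $i \sqrt{78181} \approx 279.61 i$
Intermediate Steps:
$n = 11886$ ($n = 2 + 11884 = 11886$)
$M = i \sqrt{78181}$ ($M = \sqrt{11886 - 90067} = \sqrt{-78181} = i \sqrt{78181} \approx 279.61 i$)
$M \left(-4 + 5\right)^{2} = i \sqrt{78181} \left(-4 + 5\right)^{2} = i \sqrt{78181} \cdot 1^{2} = i \sqrt{78181} \cdot 1 = i \sqrt{78181}$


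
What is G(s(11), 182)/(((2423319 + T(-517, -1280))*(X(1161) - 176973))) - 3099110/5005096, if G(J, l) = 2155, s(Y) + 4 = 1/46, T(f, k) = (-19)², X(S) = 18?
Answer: -33228835454599147/53664926404306560 ≈ -0.61919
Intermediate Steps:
T(f, k) = 361
s(Y) = -183/46 (s(Y) = -4 + 1/46 = -183/46)
G(s(11), 182)/(((2423319 + T(-517, -1280))*(X(1161) - 176973))) - 3099110/5005096 = 2155/(((2423319 + 361)*(18 - 176973))) - 3099110/5005096 = 2155/((2423680*(-176955))) - 3099110*1/5005096 = 2155/(-428882294400) - 1549555/2502548 = 2155*(-1/428882294400) - 1549555/2502548 = -431/85776458880 - 1549555/2502548 = -33228835454599147/53664926404306560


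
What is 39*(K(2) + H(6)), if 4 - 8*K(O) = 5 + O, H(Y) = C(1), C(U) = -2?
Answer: -741/8 ≈ -92.625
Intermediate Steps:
H(Y) = -2
K(O) = -⅛ - O/8 (K(O) = ½ - (5 + O)/8 = ½ + (-5/8 - O/8) = -⅛ - O/8)
39*(K(2) + H(6)) = 39*((-⅛ - ⅛*2) - 2) = 39*((-⅛ - ¼) - 2) = 39*(-3/8 - 2) = 39*(-19/8) = -741/8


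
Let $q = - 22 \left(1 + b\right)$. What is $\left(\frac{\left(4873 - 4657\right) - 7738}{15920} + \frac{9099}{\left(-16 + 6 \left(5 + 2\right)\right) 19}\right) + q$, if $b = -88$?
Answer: $\frac{3798438733}{1966120} \approx 1931.9$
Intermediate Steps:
$q = 1914$ ($q = - 22 \left(1 - 88\right) = \left(-22\right) \left(-87\right) = 1914$)
$\left(\frac{\left(4873 - 4657\right) - 7738}{15920} + \frac{9099}{\left(-16 + 6 \left(5 + 2\right)\right) 19}\right) + q = \left(\frac{\left(4873 - 4657\right) - 7738}{15920} + \frac{9099}{\left(-16 + 6 \left(5 + 2\right)\right) 19}\right) + 1914 = \left(\left(216 - 7738\right) \frac{1}{15920} + \frac{9099}{\left(-16 + 6 \cdot 7\right) 19}\right) + 1914 = \left(\left(-7522\right) \frac{1}{15920} + \frac{9099}{\left(-16 + 42\right) 19}\right) + 1914 = \left(- \frac{3761}{7960} + \frac{9099}{26 \cdot 19}\right) + 1914 = \left(- \frac{3761}{7960} + \frac{9099}{494}\right) + 1914 = \frac{35285053}{1966120} + 1914 = \frac{3798438733}{1966120}$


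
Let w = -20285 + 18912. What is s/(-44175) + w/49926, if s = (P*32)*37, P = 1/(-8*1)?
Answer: -17754409/735160350 ≈ -0.024150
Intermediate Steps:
P = -1/8 (P = 1/(-8) = 1*(-1/8) = -1/8 ≈ -0.12500)
w = -1373
s = -148 (s = -1/8*32*37 = -4*37 = -148)
s/(-44175) + w/49926 = -148/(-44175) - 1373/49926 = -148*(-1/44175) - 1373*1/49926 = 148/44175 - 1373/49926 = -17754409/735160350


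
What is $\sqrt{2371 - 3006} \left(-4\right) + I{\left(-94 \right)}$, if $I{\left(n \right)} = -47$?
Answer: $-47 - 4 i \sqrt{635} \approx -47.0 - 100.8 i$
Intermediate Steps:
$\sqrt{2371 - 3006} \left(-4\right) + I{\left(-94 \right)} = \sqrt{2371 - 3006} \left(-4\right) - 47 = \sqrt{-635} \left(-4\right) - 47 = i \sqrt{635} \left(-4\right) - 47 = - 4 i \sqrt{635} - 47 = -47 - 4 i \sqrt{635}$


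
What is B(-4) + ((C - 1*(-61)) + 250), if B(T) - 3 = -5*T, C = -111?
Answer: 223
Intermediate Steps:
B(T) = 3 - 5*T
B(-4) + ((C - 1*(-61)) + 250) = (3 - 5*(-4)) + ((-111 - 1*(-61)) + 250) = (3 + 20) + ((-111 + 61) + 250) = 23 + (-50 + 250) = 23 + 200 = 223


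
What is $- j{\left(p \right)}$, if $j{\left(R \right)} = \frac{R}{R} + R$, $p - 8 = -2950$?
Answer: $2941$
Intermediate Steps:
$p = -2942$ ($p = 8 - 2950 = -2942$)
$j{\left(R \right)} = 1 + R$
$- j{\left(p \right)} = - (1 - 2942) = \left(-1\right) \left(-2941\right) = 2941$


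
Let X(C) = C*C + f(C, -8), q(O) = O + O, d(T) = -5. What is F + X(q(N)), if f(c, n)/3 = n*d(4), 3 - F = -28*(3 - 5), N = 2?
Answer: 83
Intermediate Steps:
F = -53 (F = 3 - (-28)*(3 - 5) = 3 - (-28)*(-2) = 3 - 1*56 = 3 - 56 = -53)
f(c, n) = -15*n (f(c, n) = 3*(n*(-5)) = 3*(-5*n) = -15*n)
q(O) = 2*O
X(C) = 120 + C² (X(C) = C*C - 15*(-8) = C² + 120 = 120 + C²)
F + X(q(N)) = -53 + (120 + (2*2)²) = -53 + (120 + 4²) = -53 + (120 + 16) = -53 + 136 = 83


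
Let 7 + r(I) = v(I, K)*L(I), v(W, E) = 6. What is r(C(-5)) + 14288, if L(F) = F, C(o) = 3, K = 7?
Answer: 14299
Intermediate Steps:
r(I) = -7 + 6*I
r(C(-5)) + 14288 = (-7 + 6*3) + 14288 = (-7 + 18) + 14288 = 11 + 14288 = 14299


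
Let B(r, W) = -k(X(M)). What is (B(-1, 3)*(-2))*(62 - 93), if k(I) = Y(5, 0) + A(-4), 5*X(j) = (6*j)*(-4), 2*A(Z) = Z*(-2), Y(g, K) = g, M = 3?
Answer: -558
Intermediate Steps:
A(Z) = -Z (A(Z) = (Z*(-2))/2 = (-2*Z)/2 = -Z)
X(j) = -24*j/5 (X(j) = ((6*j)*(-4))/5 = (-24*j)/5 = -24*j/5)
k(I) = 9 (k(I) = 5 - 1*(-4) = 5 + 4 = 9)
B(r, W) = -9 (B(r, W) = -1*9 = -9)
(B(-1, 3)*(-2))*(62 - 93) = (-9*(-2))*(62 - 93) = 18*(-31) = -558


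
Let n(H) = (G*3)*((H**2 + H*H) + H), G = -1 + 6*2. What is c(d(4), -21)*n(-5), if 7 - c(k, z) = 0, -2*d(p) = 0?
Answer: 10395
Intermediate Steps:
d(p) = 0 (d(p) = -1/2*0 = 0)
c(k, z) = 7 (c(k, z) = 7 - 1*0 = 7 + 0 = 7)
G = 11 (G = -1 + 12 = 11)
n(H) = 33*H + 66*H**2 (n(H) = (11*3)*((H**2 + H*H) + H) = 33*((H**2 + H**2) + H) = 33*(2*H**2 + H) = 33*(H + 2*H**2) = 33*H + 66*H**2)
c(d(4), -21)*n(-5) = 7*(33*(-5)*(1 + 2*(-5))) = 7*(33*(-5)*(1 - 10)) = 7*(33*(-5)*(-9)) = 7*1485 = 10395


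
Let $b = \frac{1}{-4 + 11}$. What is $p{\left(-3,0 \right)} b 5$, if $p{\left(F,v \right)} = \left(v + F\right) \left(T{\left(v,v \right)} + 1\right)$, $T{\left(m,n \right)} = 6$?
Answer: $-15$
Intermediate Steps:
$p{\left(F,v \right)} = 7 F + 7 v$ ($p{\left(F,v \right)} = \left(v + F\right) \left(6 + 1\right) = \left(F + v\right) 7 = 7 F + 7 v$)
$b = \frac{1}{7} \approx 0.14286$
$p{\left(-3,0 \right)} b 5 = \left(7 \left(-3\right) + 7 \cdot 0\right) \frac{1}{7} \cdot 5 = \left(-21 + 0\right) \frac{1}{7} \cdot 5 = \left(-21\right) \frac{1}{7} \cdot 5 = \left(-3\right) 5 = -15$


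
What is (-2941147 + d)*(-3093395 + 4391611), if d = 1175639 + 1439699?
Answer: -422970456744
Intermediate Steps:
d = 2615338
(-2941147 + d)*(-3093395 + 4391611) = (-2941147 + 2615338)*(-3093395 + 4391611) = -325809*1298216 = -422970456744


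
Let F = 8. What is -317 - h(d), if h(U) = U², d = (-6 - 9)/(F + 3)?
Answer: -38582/121 ≈ -318.86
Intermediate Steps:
d = -15/11 (d = (-6 - 9)/(8 + 3) = -15/11 ≈ -1.3636)
-317 - h(d) = -317 - (-15/11)² = -317 - 1*225/121 = -317 - 225/121 = -38582/121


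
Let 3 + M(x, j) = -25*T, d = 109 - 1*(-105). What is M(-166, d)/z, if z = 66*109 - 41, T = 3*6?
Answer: -453/7153 ≈ -0.063330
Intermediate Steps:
d = 214 (d = 109 + 105 = 214)
T = 18
z = 7153 (z = 7194 - 41 = 7153)
M(x, j) = -453 (M(x, j) = -3 - 25*18 = -3 - 450 = -453)
M(-166, d)/z = -453/7153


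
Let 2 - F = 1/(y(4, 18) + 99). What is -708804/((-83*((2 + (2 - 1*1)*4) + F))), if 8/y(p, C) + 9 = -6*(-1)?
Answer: 204844356/191647 ≈ 1068.9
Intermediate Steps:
y(p, C) = -8/3 (y(p, C) = 8/(-9 - 6*(-1)) = 8/(-9 + 6) = 8/(-3) = 8*(-⅓) = -8/3)
F = 575/289 (F = 2 - 1/(-8/3 + 99) = 2 - 1/289/3 = 2 - 1*3/289 = 2 - 3/289 = 575/289 ≈ 1.9896)
-708804/((-83*((2 + (2 - 1*1)*4) + F))) = -708804/((-83*((2 + (2 - 1*1)*4) + 575/289))) = -708804/((-83*((2 + (2 - 1)*4) + 575/289))) = -708804/((-83*((2 + 1*4) + 575/289))) = -708804/((-83*((2 + 4) + 575/289))) = -708804/((-83*(6 + 575/289))) = -708804/((-83*2309/289)) = -708804/(-191647/289) = -708804*(-289)/191647 = -1*(-204844356/191647) = 204844356/191647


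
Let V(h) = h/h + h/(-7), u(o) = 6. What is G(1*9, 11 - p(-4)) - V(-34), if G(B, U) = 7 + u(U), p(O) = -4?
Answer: 50/7 ≈ 7.1429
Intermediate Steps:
V(h) = 1 - h/7 (V(h) = 1 + h*(-1/7) = 1 - h/7)
G(B, U) = 13 (G(B, U) = 7 + 6 = 13)
G(1*9, 11 - p(-4)) - V(-34) = 13 - (1 - 1/7*(-34)) = 13 - (1 + 34/7) = 13 - 1*41/7 = 13 - 41/7 = 50/7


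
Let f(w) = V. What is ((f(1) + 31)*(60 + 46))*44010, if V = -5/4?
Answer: 138785535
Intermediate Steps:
V = -5/4 (V = -5*¼ = -5/4 ≈ -1.2500)
f(w) = -5/4
((f(1) + 31)*(60 + 46))*44010 = ((-5/4 + 31)*(60 + 46))*44010 = ((119/4)*106)*44010 = (6307/2)*44010 = 138785535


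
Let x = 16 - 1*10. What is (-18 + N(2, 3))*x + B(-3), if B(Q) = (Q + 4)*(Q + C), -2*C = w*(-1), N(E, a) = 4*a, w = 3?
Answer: -75/2 ≈ -37.500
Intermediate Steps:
C = 3/2 (C = -3*(-1)/2 = -1/2*(-3) = 3/2 ≈ 1.5000)
x = 6 (x = 16 - 10 = 6)
B(Q) = (4 + Q)*(3/2 + Q) (B(Q) = (Q + 4)*(Q + 3/2) = (4 + Q)*(3/2 + Q))
(-18 + N(2, 3))*x + B(-3) = (-18 + 4*3)*6 + (6 + (-3)**2 + (11/2)*(-3)) = (-18 + 12)*6 + (6 + 9 - 33/2) = -6*6 - 3/2 = -36 - 3/2 = -75/2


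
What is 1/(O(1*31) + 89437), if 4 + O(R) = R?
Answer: 1/89464 ≈ 1.1178e-5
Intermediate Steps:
O(R) = -4 + R
1/(O(1*31) + 89437) = 1/((-4 + 1*31) + 89437) = 1/((-4 + 31) + 89437) = 1/(27 + 89437) = 1/89464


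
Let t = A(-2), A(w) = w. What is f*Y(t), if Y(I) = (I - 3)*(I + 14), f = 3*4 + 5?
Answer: -1020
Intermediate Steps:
t = -2
f = 17 (f = 12 + 5 = 17)
Y(I) = (-3 + I)*(14 + I)
f*Y(t) = 17*(-42 + (-2)² + 11*(-2)) = 17*(-42 + 4 - 22) = 17*(-60) = -1020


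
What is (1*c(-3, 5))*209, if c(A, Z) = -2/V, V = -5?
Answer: 418/5 ≈ 83.600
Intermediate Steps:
c(A, Z) = ⅖ (c(A, Z) = -2/(-5) = -2*(-⅕) = ⅖)
(1*c(-3, 5))*209 = (1*(⅖))*209 = (⅖)*209 = 418/5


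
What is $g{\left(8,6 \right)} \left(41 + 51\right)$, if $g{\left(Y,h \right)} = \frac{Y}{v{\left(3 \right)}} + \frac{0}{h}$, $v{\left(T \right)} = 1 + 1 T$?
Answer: $184$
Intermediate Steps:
$v{\left(T \right)} = 1 + T$
$g{\left(Y,h \right)} = \frac{Y}{4}$ ($g{\left(Y,h \right)} = \frac{Y}{1 + 3} + \frac{0}{h} = \frac{Y}{4} + 0 = \frac{Y}{4}$)
$g{\left(8,6 \right)} \left(41 + 51\right) = \frac{1}{4} \cdot 8 \left(41 + 51\right) = 2 \cdot 92 = 184$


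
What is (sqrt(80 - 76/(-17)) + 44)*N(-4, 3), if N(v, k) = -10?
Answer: -440 - 20*sqrt(6103)/17 ≈ -531.91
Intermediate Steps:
(sqrt(80 - 76/(-17)) + 44)*N(-4, 3) = (sqrt(80 - 76/(-17)) + 44)*(-10) = (sqrt(80 - 76*(-1/17)) + 44)*(-10) = (sqrt(80 + 76/17) + 44)*(-10) = (sqrt(1436/17) + 44)*(-10) = (2*sqrt(6103)/17 + 44)*(-10) = (44 + 2*sqrt(6103)/17)*(-10) = -440 - 20*sqrt(6103)/17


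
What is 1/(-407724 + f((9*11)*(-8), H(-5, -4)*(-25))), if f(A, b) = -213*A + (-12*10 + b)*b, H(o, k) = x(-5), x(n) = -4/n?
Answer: -1/236228 ≈ -4.2332e-6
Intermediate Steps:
H(o, k) = ⅘ (H(o, k) = -4/(-5) = -4*(-⅕) = ⅘)
f(A, b) = -213*A + b*(-120 + b) (f(A, b) = -213*A + (-120 + b)*b = -213*A + b*(-120 + b))
1/(-407724 + f((9*11)*(-8), H(-5, -4)*(-25))) = 1/(-407724 + (((⅘)*(-25))² - 213*9*11*(-8) - 96*(-25))) = 1/(-407724 + ((-20)² - 21087*(-8) - 120*(-20))) = 1/(-407724 + (400 - 213*(-792) + 2400)) = 1/(-407724 + (400 + 168696 + 2400)) = 1/(-407724 + 171496) = 1/(-236228) = -1/236228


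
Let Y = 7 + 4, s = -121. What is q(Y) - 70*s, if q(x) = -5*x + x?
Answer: 8426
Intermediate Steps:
Y = 11
q(x) = -4*x
q(Y) - 70*s = -4*11 - 70*(-121) = -44 + 8470 = 8426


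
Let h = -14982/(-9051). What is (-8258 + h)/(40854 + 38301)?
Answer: -24909392/238810635 ≈ -0.10431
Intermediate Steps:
h = 4994/3017 (h = -14982*(-1/9051) = 4994/3017 ≈ 1.6553)
(-8258 + h)/(40854 + 38301) = (-8258 + 4994/3017)/(40854 + 38301) = -24909392/3017/79155 = -24909392/3017*1/79155 = -24909392/238810635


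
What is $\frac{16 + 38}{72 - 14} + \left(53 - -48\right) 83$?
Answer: $\frac{243134}{29} \approx 8383.9$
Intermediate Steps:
$\frac{16 + 38}{72 - 14} + \left(53 - -48\right) 83 = \frac{54}{58} + \left(53 + 48\right) 83 = 54 \cdot \frac{1}{58} + 101 \cdot 83 = \frac{27}{29} + 8383 = \frac{243134}{29}$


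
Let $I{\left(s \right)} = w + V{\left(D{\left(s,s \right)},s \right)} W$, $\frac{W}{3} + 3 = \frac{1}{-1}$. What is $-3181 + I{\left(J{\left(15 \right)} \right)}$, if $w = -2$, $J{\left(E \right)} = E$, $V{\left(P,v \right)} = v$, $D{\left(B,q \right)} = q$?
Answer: $-3363$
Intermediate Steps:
$W = -12$ ($W = -9 + \frac{3}{-1} = -9 + 3 \left(-1\right) = -9 - 3 = -12$)
$I{\left(s \right)} = -2 - 12 s$ ($I{\left(s \right)} = -2 + s \left(-12\right) = -2 - 12 s$)
$-3181 + I{\left(J{\left(15 \right)} \right)} = -3181 - 182 = -3363$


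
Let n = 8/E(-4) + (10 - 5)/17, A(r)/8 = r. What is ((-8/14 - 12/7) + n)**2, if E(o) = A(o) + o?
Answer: 5621641/1147041 ≈ 4.9010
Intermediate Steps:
A(r) = 8*r
E(o) = 9*o (E(o) = 8*o + o = 9*o)
n = 11/153 (n = 8/((9*(-4))) + (10 - 5)/17 = 8/(-36) + 5*(1/17) = 8*(-1/36) + 5/17 = -2/9 + 5/17 = 11/153 ≈ 0.071895)
((-8/14 - 12/7) + n)**2 = ((-8/14 - 12/7) + 11/153)**2 = ((-8*1/14 - 12*1/7) + 11/153)**2 = ((-4/7 - 12/7) + 11/153)**2 = (-16/7 + 11/153)**2 = (-2371/1071)**2 = 5621641/1147041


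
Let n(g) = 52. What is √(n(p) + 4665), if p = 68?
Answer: √4717 ≈ 68.680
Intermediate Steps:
√(n(p) + 4665) = √(52 + 4665) = √4717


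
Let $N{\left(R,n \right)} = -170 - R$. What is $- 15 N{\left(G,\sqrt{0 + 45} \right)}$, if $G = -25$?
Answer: $2175$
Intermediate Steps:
$- 15 N{\left(G,\sqrt{0 + 45} \right)} = - 15 \left(-170 - -25\right) = - 15 \left(-170 + 25\right) = \left(-15\right) \left(-145\right) = 2175$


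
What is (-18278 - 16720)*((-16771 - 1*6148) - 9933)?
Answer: 1149754296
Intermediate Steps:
(-18278 - 16720)*((-16771 - 1*6148) - 9933) = -34998*((-16771 - 6148) - 9933) = -34998*(-22919 - 9933) = -34998*(-32852) = 1149754296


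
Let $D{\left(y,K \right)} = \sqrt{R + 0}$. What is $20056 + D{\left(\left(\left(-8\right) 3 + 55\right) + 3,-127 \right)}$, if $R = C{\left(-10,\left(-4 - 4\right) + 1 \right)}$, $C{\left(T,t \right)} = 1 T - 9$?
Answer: $20056 + i \sqrt{19} \approx 20056.0 + 4.3589 i$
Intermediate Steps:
$C{\left(T,t \right)} = -9 + T$ ($C{\left(T,t \right)} = T - 9 = -9 + T$)
$R = -19$ ($R = -9 - 10 = -19$)
$D{\left(y,K \right)} = i \sqrt{19}$ ($D{\left(y,K \right)} = \sqrt{-19 + 0} = \sqrt{-19} = i \sqrt{19}$)
$20056 + D{\left(\left(\left(-8\right) 3 + 55\right) + 3,-127 \right)} = 20056 + i \sqrt{19}$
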